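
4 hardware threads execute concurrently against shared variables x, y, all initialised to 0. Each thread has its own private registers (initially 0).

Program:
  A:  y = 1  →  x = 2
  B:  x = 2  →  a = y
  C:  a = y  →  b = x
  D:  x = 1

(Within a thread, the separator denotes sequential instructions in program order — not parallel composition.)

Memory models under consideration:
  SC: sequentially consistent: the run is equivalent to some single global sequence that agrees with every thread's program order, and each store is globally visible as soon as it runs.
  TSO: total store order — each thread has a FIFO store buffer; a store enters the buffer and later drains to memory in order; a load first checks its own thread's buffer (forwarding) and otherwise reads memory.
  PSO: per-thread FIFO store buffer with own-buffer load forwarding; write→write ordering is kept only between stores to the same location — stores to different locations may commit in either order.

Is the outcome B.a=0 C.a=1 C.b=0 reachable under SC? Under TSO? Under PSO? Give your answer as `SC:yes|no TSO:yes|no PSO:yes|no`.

SC:no TSO:yes PSO:yes

outcome vector order: (B.a,C.a,C.b)
[SC] allowed = {000 001 002 011 012 100 101 102 110 111 112}
[TSO] allowed = {000 001 002 010 011 012 100 101 102 110 111 112}
[PSO] allowed = {000 001 002 010 011 012 100 101 102 110 111 112}
target 010 ∈ {TSO,PSO}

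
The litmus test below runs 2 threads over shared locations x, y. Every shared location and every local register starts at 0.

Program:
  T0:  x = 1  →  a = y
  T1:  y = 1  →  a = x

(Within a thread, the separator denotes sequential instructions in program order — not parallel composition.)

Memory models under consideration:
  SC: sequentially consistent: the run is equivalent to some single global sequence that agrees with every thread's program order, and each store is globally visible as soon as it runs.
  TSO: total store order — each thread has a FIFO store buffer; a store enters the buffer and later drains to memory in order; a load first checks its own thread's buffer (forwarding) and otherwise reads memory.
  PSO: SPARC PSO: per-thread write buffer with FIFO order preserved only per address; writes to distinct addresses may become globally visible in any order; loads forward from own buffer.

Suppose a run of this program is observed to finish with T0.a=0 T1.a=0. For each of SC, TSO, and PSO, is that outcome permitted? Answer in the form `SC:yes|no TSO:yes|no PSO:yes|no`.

outcome vector order: (T0.a,T1.a)
SC (3): 0/1, 1/0, 1/1
TSO (4): 0/0, 0/1, 1/0, 1/1
PSO (4): 0/0, 0/1, 1/0, 1/1
target 0/0 ∈ {TSO,PSO}

SC:no TSO:yes PSO:yes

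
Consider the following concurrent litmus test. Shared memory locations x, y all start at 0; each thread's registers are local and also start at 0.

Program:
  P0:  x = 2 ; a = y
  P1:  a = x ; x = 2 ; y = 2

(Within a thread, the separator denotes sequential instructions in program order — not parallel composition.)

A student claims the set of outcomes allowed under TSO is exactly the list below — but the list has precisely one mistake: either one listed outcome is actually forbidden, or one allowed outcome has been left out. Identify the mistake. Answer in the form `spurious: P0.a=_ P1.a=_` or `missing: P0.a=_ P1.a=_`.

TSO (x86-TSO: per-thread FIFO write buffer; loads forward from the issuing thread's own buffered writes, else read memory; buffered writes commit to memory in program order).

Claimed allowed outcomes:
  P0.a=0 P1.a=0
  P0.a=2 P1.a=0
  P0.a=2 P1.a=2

outcome vector order: (P0.a,P1.a)
TSO (4): (0,0); (0,2); (2,0); (2,2)
TSO∖claimed = {(0,2)}

missing: P0.a=0 P1.a=2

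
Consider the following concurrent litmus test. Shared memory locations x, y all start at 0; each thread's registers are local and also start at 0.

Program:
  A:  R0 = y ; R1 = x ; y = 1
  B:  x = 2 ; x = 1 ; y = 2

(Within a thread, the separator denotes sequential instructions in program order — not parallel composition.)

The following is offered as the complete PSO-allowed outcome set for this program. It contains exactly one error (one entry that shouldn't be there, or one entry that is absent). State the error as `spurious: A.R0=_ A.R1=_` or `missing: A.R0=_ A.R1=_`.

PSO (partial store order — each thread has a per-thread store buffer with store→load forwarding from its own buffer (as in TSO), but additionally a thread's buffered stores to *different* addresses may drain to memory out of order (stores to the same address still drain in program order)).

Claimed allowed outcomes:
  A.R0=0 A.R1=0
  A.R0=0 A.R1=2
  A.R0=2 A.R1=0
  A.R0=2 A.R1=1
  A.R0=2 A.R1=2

outcome vector order: (A.R0,A.R1)
PSO (6): 0/0, 0/1, 0/2, 2/0, 2/1, 2/2
PSO∖claimed = {0/1}

missing: A.R0=0 A.R1=1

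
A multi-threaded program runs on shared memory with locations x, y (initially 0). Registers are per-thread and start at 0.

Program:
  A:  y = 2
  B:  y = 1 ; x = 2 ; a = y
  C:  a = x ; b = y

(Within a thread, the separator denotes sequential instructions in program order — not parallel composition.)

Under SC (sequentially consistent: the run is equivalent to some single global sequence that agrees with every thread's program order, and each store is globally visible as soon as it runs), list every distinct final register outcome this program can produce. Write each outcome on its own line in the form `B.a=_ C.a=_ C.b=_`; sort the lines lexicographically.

B.a=1 C.a=0 C.b=0
B.a=1 C.a=0 C.b=1
B.a=1 C.a=0 C.b=2
B.a=1 C.a=2 C.b=1
B.a=1 C.a=2 C.b=2
B.a=2 C.a=0 C.b=0
B.a=2 C.a=0 C.b=1
B.a=2 C.a=0 C.b=2
B.a=2 C.a=2 C.b=1
B.a=2 C.a=2 C.b=2

outcome vector order: (B.a,C.a,C.b)
|SC outcomes| = 10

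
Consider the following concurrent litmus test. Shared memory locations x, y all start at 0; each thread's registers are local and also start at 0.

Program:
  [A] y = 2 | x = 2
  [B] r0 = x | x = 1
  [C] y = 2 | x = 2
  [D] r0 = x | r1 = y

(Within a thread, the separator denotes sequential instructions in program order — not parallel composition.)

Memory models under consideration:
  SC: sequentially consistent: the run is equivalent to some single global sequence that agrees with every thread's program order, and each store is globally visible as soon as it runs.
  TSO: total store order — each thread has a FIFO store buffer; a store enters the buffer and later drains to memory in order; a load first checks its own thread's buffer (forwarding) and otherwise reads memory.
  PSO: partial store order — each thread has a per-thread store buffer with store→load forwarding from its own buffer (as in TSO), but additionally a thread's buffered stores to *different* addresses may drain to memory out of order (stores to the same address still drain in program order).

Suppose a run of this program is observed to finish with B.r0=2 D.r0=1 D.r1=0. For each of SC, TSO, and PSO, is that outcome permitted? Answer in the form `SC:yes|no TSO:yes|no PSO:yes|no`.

outcome vector order: (B.r0,D.r0,D.r1)
SC (9): 0/0/0, 0/0/2, 0/1/0, 0/1/2, 0/2/2, 2/0/0, 2/0/2, 2/1/2, 2/2/2
TSO (9): 0/0/0, 0/0/2, 0/1/0, 0/1/2, 0/2/2, 2/0/0, 2/0/2, 2/1/2, 2/2/2
PSO (12): 0/0/0, 0/0/2, 0/1/0, 0/1/2, 0/2/0, 0/2/2, 2/0/0, 2/0/2, 2/1/0, 2/1/2, 2/2/0, 2/2/2
target 2/1/0 ∈ {PSO}

SC:no TSO:no PSO:yes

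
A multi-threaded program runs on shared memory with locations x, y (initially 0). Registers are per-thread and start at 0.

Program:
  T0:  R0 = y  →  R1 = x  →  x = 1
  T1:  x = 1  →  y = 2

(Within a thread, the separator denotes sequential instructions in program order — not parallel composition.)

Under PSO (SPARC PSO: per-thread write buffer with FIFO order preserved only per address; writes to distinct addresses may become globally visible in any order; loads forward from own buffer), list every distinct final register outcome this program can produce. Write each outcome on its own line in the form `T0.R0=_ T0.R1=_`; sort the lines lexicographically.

T0.R0=0 T0.R1=0
T0.R0=0 T0.R1=1
T0.R0=2 T0.R1=0
T0.R0=2 T0.R1=1

outcome vector order: (T0.R0,T0.R1)
|PSO outcomes| = 4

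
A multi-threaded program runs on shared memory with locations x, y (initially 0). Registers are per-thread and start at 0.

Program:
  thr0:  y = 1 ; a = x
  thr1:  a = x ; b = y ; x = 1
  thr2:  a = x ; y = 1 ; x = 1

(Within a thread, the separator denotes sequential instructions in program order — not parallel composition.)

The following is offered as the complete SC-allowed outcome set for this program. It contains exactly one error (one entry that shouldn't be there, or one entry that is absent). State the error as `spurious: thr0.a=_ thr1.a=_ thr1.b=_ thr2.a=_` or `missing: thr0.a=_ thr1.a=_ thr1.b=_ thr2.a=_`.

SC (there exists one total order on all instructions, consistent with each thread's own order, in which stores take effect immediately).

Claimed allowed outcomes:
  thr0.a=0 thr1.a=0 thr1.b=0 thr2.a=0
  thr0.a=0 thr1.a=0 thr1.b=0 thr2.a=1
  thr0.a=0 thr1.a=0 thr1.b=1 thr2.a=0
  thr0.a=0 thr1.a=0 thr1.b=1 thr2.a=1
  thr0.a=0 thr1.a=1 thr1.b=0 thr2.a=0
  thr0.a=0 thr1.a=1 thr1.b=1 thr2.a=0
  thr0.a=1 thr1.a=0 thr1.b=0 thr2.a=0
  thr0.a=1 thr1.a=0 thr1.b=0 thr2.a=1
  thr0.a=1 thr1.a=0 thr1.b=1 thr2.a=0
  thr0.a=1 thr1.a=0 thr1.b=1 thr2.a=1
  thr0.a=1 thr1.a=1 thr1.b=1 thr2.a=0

spurious: thr0.a=0 thr1.a=1 thr1.b=0 thr2.a=0

outcome vector order: (thr0.a,thr1.a,thr1.b,thr2.a)
SC (10): <0 0 0 0>, <0 0 0 1>, <0 0 1 0>, <0 0 1 1>, <0 1 1 0>, <1 0 0 0>, <1 0 0 1>, <1 0 1 0>, <1 0 1 1>, <1 1 1 0>
claimed∖SC = {<0 1 0 0>}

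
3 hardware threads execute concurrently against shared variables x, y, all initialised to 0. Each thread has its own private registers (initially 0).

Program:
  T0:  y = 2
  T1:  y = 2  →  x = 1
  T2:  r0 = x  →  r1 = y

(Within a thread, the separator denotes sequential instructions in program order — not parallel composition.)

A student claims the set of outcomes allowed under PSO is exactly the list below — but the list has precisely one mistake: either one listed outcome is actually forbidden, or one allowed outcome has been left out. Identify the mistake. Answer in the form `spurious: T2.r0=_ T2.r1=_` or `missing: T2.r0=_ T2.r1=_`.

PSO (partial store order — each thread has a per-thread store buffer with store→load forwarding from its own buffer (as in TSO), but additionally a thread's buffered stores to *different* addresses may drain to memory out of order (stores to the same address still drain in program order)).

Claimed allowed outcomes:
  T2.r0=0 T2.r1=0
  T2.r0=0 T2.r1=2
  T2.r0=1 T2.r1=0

outcome vector order: (T2.r0,T2.r1)
under PSO → <0 0> <0 2> <1 0> <1 2>
PSO∖claimed = {<1 2>}

missing: T2.r0=1 T2.r1=2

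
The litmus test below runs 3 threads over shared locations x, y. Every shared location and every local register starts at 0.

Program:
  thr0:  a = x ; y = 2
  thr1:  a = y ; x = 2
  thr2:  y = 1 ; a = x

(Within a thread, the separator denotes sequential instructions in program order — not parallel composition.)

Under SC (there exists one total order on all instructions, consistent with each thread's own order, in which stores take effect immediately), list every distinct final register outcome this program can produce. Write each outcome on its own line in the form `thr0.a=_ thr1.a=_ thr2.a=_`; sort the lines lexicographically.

outcome vector order: (thr0.a,thr1.a,thr2.a)
|SC outcomes| = 10

thr0.a=0 thr1.a=0 thr2.a=0
thr0.a=0 thr1.a=0 thr2.a=2
thr0.a=0 thr1.a=1 thr2.a=0
thr0.a=0 thr1.a=1 thr2.a=2
thr0.a=0 thr1.a=2 thr2.a=0
thr0.a=0 thr1.a=2 thr2.a=2
thr0.a=2 thr1.a=0 thr2.a=0
thr0.a=2 thr1.a=0 thr2.a=2
thr0.a=2 thr1.a=1 thr2.a=0
thr0.a=2 thr1.a=1 thr2.a=2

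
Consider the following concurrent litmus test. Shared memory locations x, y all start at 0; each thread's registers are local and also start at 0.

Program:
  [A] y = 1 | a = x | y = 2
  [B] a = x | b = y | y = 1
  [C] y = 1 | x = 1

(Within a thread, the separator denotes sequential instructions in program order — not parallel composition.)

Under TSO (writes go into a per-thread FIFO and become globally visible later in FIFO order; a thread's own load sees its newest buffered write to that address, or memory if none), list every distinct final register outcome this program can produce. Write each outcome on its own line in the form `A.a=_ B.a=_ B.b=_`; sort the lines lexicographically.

A.a=0 B.a=0 B.b=0
A.a=0 B.a=0 B.b=1
A.a=0 B.a=0 B.b=2
A.a=0 B.a=1 B.b=1
A.a=0 B.a=1 B.b=2
A.a=1 B.a=0 B.b=0
A.a=1 B.a=0 B.b=1
A.a=1 B.a=0 B.b=2
A.a=1 B.a=1 B.b=1
A.a=1 B.a=1 B.b=2

outcome vector order: (A.a,B.a,B.b)
|TSO outcomes| = 10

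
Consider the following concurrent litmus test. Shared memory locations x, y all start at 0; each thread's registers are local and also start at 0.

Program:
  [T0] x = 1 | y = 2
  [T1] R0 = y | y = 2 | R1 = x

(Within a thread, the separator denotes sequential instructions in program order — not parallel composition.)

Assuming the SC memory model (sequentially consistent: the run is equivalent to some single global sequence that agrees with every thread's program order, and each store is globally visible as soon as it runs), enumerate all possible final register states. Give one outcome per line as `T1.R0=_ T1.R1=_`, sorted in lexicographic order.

T1.R0=0 T1.R1=0
T1.R0=0 T1.R1=1
T1.R0=2 T1.R1=1

outcome vector order: (T1.R0,T1.R1)
|SC outcomes| = 3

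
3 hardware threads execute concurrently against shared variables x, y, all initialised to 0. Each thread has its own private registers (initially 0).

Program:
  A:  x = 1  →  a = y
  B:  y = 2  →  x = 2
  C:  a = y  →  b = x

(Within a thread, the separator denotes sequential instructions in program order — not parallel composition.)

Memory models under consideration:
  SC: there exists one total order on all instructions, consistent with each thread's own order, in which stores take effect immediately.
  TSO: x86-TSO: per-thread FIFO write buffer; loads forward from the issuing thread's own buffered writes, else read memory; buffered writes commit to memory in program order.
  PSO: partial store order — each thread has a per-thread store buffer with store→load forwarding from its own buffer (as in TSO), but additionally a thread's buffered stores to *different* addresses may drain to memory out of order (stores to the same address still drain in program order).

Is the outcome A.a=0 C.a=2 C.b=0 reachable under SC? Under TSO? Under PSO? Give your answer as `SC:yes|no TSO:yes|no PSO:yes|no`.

outcome vector order: (A.a,C.a,C.b)
SC: 11 outcomes — {000, 001, 002, 021, 022, 200, 201, 202, 220, 221, 222}
TSO: 12 outcomes — {000, 001, 002, 020, 021, 022, 200, 201, 202, 220, 221, 222}
PSO: 12 outcomes — {000, 001, 002, 020, 021, 022, 200, 201, 202, 220, 221, 222}
target 020 ∈ {TSO,PSO}

SC:no TSO:yes PSO:yes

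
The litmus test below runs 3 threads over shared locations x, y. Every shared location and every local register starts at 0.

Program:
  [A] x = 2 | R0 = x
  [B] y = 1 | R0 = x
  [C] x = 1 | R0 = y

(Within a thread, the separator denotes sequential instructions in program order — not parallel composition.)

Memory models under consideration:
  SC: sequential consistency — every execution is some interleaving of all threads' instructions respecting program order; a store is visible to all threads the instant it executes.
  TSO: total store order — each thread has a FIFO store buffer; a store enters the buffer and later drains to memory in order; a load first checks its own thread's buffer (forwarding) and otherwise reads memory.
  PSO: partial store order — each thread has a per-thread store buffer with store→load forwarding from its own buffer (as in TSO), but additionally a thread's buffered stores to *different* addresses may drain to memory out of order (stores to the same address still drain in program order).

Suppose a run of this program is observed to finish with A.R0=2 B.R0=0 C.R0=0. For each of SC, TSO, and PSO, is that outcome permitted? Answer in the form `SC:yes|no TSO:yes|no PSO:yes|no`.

outcome vector order: (A.R0,B.R0,C.R0)
under SC → <1 0 1>; <1 1 0>; <1 1 1>; <1 2 1>; <2 0 1>; <2 1 0>; <2 1 1>; <2 2 0>; <2 2 1>
under TSO → <1 0 0>; <1 0 1>; <1 1 0>; <1 1 1>; <1 2 0>; <1 2 1>; <2 0 0>; <2 0 1>; <2 1 0>; <2 1 1>; <2 2 0>; <2 2 1>
under PSO → <1 0 0>; <1 0 1>; <1 1 0>; <1 1 1>; <1 2 0>; <1 2 1>; <2 0 0>; <2 0 1>; <2 1 0>; <2 1 1>; <2 2 0>; <2 2 1>
target <2 0 0> ∈ {TSO,PSO}

SC:no TSO:yes PSO:yes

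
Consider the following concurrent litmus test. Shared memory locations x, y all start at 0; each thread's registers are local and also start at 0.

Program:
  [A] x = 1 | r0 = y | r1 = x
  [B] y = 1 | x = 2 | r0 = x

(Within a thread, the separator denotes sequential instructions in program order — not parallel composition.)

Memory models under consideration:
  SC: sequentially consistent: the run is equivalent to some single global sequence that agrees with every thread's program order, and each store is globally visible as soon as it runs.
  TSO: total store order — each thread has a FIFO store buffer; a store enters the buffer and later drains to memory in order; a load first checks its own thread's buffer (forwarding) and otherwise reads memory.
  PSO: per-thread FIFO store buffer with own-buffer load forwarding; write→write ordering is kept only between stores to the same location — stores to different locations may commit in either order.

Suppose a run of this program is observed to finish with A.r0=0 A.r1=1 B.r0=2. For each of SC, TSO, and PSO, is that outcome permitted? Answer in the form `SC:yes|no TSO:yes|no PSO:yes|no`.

outcome vector order: (A.r0,A.r1,B.r0)
SC (5): (0,1,2); (0,2,2); (1,1,1); (1,1,2); (1,2,2)
TSO (6): (0,1,1); (0,1,2); (0,2,2); (1,1,1); (1,1,2); (1,2,2)
PSO (6): (0,1,1); (0,1,2); (0,2,2); (1,1,1); (1,1,2); (1,2,2)
target (0,1,2) ∈ {SC,TSO,PSO}

SC:yes TSO:yes PSO:yes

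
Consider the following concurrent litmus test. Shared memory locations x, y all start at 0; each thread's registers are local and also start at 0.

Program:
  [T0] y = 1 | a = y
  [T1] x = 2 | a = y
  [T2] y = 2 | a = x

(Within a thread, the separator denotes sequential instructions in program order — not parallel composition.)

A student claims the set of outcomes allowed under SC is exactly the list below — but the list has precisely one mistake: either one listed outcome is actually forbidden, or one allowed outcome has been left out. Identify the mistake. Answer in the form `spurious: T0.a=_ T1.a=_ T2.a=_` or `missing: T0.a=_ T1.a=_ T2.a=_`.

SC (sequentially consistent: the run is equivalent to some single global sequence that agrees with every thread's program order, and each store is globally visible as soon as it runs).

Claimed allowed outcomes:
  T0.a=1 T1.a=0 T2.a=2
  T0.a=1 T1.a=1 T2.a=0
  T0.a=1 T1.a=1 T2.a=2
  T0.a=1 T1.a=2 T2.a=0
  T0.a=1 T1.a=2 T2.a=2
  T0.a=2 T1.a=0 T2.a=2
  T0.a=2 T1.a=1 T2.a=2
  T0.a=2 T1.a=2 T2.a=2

outcome vector order: (T0.a,T1.a,T2.a)
SC (9): 102 110 112 120 122 202 212 220 222
SC∖claimed = {220}

missing: T0.a=2 T1.a=2 T2.a=0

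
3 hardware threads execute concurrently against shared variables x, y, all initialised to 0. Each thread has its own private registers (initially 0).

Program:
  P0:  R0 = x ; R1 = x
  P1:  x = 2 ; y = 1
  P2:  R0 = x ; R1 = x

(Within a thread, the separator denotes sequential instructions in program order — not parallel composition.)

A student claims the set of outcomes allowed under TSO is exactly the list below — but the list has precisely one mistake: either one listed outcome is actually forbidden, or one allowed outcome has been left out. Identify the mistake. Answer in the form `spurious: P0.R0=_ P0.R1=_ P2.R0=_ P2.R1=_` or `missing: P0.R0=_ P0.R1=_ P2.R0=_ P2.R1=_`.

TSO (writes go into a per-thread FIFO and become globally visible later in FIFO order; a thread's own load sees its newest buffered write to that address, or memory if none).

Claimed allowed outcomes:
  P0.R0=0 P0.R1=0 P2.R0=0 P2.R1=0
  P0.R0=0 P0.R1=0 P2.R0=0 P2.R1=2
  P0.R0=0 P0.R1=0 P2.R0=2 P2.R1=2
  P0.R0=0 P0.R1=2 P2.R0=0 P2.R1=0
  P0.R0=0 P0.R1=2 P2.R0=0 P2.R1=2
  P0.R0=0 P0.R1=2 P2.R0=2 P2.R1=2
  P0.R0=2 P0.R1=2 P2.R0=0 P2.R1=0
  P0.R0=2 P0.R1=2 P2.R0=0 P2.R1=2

missing: P0.R0=2 P0.R1=2 P2.R0=2 P2.R1=2

outcome vector order: (P0.R0,P0.R1,P2.R0,P2.R1)
TSO (9): 0000; 0002; 0022; 0200; 0202; 0222; 2200; 2202; 2222
TSO∖claimed = {2222}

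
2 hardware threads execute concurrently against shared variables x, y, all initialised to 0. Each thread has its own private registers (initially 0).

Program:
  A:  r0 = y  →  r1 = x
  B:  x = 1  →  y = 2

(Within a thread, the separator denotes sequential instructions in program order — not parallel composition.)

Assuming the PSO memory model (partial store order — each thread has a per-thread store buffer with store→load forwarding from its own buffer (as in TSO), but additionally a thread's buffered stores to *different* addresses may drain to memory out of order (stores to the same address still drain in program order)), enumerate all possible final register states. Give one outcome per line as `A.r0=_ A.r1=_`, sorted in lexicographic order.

outcome vector order: (A.r0,A.r1)
|PSO outcomes| = 4

A.r0=0 A.r1=0
A.r0=0 A.r1=1
A.r0=2 A.r1=0
A.r0=2 A.r1=1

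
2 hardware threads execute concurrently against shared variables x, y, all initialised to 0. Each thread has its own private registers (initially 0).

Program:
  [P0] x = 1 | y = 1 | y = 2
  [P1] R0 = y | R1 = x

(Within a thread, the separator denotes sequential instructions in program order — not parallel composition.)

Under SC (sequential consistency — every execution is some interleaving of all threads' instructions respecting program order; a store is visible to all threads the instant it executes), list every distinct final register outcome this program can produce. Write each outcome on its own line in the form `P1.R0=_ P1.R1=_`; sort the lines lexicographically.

outcome vector order: (P1.R0,P1.R1)
|SC outcomes| = 4

P1.R0=0 P1.R1=0
P1.R0=0 P1.R1=1
P1.R0=1 P1.R1=1
P1.R0=2 P1.R1=1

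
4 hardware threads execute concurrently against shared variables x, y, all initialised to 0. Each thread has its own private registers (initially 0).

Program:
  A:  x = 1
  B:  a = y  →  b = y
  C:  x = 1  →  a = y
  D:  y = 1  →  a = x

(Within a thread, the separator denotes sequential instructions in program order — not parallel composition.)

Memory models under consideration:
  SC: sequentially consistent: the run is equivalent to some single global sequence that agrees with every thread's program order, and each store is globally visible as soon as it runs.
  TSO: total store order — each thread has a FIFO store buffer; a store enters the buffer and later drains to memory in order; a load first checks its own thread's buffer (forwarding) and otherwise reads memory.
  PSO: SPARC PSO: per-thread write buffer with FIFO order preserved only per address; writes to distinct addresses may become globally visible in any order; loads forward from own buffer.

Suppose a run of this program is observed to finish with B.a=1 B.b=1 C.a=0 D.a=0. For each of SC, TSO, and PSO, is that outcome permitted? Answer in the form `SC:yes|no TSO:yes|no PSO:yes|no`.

outcome vector order: (B.a,B.b,C.a,D.a)
under SC → <0 0 0 1> <0 0 1 0> <0 0 1 1> <0 1 0 1> <0 1 1 0> <0 1 1 1> <1 1 0 1> <1 1 1 0> <1 1 1 1>
under TSO → <0 0 0 0> <0 0 0 1> <0 0 1 0> <0 0 1 1> <0 1 0 0> <0 1 0 1> <0 1 1 0> <0 1 1 1> <1 1 0 0> <1 1 0 1> <1 1 1 0> <1 1 1 1>
under PSO → <0 0 0 0> <0 0 0 1> <0 0 1 0> <0 0 1 1> <0 1 0 0> <0 1 0 1> <0 1 1 0> <0 1 1 1> <1 1 0 0> <1 1 0 1> <1 1 1 0> <1 1 1 1>
target <1 1 0 0> ∈ {TSO,PSO}

SC:no TSO:yes PSO:yes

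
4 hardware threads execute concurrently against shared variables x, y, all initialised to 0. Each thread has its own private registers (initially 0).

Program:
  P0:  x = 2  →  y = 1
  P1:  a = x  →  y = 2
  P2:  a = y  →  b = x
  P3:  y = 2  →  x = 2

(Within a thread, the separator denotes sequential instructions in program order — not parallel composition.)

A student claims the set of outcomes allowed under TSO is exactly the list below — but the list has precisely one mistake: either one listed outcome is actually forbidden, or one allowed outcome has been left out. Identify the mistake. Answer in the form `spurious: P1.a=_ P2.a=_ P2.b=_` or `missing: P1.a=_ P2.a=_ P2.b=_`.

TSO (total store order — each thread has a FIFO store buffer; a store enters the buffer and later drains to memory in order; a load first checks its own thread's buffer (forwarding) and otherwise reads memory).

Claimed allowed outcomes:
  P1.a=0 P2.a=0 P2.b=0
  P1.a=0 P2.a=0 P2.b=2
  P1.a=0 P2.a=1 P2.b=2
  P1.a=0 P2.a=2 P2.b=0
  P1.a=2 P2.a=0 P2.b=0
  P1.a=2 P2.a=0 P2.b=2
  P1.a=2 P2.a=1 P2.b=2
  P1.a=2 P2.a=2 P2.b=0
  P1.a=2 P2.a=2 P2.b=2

missing: P1.a=0 P2.a=2 P2.b=2

outcome vector order: (P1.a,P2.a,P2.b)
TSO (10): (0,0,0) (0,0,2) (0,1,2) (0,2,0) (0,2,2) (2,0,0) (2,0,2) (2,1,2) (2,2,0) (2,2,2)
TSO∖claimed = {(0,2,2)}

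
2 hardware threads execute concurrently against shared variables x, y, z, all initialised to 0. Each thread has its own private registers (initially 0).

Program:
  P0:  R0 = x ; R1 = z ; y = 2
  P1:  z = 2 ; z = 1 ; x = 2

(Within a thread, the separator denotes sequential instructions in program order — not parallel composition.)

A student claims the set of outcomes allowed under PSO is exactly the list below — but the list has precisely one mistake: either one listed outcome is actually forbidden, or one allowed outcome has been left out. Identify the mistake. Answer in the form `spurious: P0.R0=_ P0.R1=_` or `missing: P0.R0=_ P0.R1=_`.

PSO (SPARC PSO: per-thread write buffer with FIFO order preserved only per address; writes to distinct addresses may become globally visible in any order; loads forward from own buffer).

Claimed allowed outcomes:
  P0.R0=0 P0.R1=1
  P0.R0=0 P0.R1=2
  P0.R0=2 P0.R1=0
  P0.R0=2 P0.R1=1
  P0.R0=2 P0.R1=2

outcome vector order: (P0.R0,P0.R1)
PSO: 6 outcomes — {00 01 02 20 21 22}
PSO∖claimed = {00}

missing: P0.R0=0 P0.R1=0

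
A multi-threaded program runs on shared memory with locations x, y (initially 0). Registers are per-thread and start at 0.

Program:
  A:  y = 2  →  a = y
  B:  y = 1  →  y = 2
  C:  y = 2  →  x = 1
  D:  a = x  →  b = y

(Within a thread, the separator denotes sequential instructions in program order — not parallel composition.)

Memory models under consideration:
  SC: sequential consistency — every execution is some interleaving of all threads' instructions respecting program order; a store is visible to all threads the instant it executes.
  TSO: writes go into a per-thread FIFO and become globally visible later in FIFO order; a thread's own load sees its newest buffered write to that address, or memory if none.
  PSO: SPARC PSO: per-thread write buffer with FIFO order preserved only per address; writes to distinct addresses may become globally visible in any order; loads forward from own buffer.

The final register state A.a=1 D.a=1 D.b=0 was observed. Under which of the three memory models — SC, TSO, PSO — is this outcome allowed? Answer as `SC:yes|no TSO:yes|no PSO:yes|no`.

outcome vector order: (A.a,D.a,D.b)
SC: 10 outcomes — {(1,0,0) (1,0,1) (1,0,2) (1,1,1) (1,1,2) (2,0,0) (2,0,1) (2,0,2) (2,1,1) (2,1,2)}
TSO: 10 outcomes — {(1,0,0) (1,0,1) (1,0,2) (1,1,1) (1,1,2) (2,0,0) (2,0,1) (2,0,2) (2,1,1) (2,1,2)}
PSO: 12 outcomes — {(1,0,0) (1,0,1) (1,0,2) (1,1,0) (1,1,1) (1,1,2) (2,0,0) (2,0,1) (2,0,2) (2,1,0) (2,1,1) (2,1,2)}
target (1,1,0) ∈ {PSO}

SC:no TSO:no PSO:yes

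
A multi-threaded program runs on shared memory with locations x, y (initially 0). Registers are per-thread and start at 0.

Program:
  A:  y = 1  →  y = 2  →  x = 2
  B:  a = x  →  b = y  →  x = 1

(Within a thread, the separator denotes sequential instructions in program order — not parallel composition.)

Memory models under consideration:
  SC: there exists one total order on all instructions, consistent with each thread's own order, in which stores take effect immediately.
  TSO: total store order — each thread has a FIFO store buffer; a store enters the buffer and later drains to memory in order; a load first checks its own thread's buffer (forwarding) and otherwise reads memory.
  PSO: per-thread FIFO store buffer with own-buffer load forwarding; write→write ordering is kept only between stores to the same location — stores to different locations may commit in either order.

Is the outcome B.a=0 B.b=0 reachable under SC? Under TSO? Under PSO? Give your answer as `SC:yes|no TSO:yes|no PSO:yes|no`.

SC:yes TSO:yes PSO:yes

outcome vector order: (B.a,B.b)
SC: 4 outcomes — {00, 01, 02, 22}
TSO: 4 outcomes — {00, 01, 02, 22}
PSO: 6 outcomes — {00, 01, 02, 20, 21, 22}
target 00 ∈ {SC,TSO,PSO}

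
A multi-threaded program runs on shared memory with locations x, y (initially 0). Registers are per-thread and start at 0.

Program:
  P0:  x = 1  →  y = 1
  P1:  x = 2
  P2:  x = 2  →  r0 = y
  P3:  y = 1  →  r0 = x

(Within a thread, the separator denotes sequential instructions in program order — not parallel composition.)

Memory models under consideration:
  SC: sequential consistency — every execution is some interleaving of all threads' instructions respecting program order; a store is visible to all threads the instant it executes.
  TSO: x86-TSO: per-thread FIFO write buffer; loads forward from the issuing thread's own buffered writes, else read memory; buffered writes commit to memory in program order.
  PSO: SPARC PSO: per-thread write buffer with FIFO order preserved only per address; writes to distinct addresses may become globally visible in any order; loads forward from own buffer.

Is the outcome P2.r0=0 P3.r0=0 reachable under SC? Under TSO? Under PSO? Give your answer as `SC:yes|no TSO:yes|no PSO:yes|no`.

SC:no TSO:yes PSO:yes

outcome vector order: (P2.r0,P3.r0)
SC (5): 01 02 10 11 12
TSO (6): 00 01 02 10 11 12
PSO (6): 00 01 02 10 11 12
target 00 ∈ {TSO,PSO}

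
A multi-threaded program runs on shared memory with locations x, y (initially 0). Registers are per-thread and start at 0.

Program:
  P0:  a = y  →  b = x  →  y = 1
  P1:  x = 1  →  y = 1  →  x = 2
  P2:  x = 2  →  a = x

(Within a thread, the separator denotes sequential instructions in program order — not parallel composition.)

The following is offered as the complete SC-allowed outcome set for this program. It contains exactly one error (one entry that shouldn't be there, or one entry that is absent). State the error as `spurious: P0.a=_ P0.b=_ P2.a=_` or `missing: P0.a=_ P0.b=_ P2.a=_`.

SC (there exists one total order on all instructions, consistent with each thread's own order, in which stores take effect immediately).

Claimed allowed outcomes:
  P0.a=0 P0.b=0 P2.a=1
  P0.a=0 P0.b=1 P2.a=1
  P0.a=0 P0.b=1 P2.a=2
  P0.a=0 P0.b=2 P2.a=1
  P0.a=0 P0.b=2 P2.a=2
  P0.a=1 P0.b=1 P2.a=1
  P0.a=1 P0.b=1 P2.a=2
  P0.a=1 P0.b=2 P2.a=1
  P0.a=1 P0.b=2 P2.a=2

outcome vector order: (P0.a,P0.b,P2.a)
[SC] allowed = {<0 0 1>, <0 0 2>, <0 1 1>, <0 1 2>, <0 2 1>, <0 2 2>, <1 1 1>, <1 1 2>, <1 2 1>, <1 2 2>}
SC∖claimed = {<0 0 2>}

missing: P0.a=0 P0.b=0 P2.a=2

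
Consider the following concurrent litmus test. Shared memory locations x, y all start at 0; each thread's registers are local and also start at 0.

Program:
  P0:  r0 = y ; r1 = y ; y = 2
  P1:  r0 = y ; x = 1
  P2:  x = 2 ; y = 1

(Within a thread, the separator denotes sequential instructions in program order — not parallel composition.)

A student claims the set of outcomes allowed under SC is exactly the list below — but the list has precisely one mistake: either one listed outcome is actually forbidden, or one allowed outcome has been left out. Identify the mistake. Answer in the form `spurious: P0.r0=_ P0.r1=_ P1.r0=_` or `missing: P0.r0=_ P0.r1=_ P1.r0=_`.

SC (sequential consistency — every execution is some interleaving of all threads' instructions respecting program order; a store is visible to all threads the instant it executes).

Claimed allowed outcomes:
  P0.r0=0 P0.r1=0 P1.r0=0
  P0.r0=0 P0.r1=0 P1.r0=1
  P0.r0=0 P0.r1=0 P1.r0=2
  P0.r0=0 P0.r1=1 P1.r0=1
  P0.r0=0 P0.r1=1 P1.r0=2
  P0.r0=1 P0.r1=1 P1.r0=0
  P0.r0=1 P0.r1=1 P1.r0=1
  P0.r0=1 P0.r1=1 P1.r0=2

missing: P0.r0=0 P0.r1=1 P1.r0=0

outcome vector order: (P0.r0,P0.r1,P1.r0)
under SC → 0/0/0, 0/0/1, 0/0/2, 0/1/0, 0/1/1, 0/1/2, 1/1/0, 1/1/1, 1/1/2
SC∖claimed = {0/1/0}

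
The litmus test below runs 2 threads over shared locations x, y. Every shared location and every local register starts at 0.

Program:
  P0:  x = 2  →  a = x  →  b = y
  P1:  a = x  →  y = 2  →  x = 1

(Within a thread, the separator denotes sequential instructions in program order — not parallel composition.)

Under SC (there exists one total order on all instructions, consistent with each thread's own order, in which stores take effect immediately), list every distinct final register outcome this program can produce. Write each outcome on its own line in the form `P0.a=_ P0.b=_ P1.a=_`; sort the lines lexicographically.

outcome vector order: (P0.a,P0.b,P1.a)
|SC outcomes| = 6

P0.a=1 P0.b=2 P1.a=0
P0.a=1 P0.b=2 P1.a=2
P0.a=2 P0.b=0 P1.a=0
P0.a=2 P0.b=0 P1.a=2
P0.a=2 P0.b=2 P1.a=0
P0.a=2 P0.b=2 P1.a=2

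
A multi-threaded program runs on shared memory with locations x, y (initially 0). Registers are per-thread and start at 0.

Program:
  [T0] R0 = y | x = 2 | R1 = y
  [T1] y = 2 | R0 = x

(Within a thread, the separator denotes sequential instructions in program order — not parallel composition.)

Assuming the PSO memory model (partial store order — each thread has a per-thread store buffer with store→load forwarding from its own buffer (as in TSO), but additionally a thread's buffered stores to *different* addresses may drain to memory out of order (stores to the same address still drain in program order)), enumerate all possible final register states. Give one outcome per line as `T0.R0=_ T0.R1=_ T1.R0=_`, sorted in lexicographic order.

T0.R0=0 T0.R1=0 T1.R0=0
T0.R0=0 T0.R1=0 T1.R0=2
T0.R0=0 T0.R1=2 T1.R0=0
T0.R0=0 T0.R1=2 T1.R0=2
T0.R0=2 T0.R1=2 T1.R0=0
T0.R0=2 T0.R1=2 T1.R0=2

outcome vector order: (T0.R0,T0.R1,T1.R0)
|PSO outcomes| = 6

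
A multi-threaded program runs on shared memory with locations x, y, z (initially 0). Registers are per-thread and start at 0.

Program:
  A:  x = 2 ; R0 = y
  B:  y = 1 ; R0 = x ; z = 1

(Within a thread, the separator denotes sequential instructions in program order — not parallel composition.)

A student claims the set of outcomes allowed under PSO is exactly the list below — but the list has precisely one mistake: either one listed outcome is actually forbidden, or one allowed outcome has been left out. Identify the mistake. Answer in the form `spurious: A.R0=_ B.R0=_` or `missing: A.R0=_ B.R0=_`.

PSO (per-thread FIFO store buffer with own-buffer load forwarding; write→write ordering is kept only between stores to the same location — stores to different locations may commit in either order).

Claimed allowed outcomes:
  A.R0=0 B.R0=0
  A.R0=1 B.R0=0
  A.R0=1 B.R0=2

missing: A.R0=0 B.R0=2

outcome vector order: (A.R0,B.R0)
[PSO] allowed = {(0,0); (0,2); (1,0); (1,2)}
PSO∖claimed = {(0,2)}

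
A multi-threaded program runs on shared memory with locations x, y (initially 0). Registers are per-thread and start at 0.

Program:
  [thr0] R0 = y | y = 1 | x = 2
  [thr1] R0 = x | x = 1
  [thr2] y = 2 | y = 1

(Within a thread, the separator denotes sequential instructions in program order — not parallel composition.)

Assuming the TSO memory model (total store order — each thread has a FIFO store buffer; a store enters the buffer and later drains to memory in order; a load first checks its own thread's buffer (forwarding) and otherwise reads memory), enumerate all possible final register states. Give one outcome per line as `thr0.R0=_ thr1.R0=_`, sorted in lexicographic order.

thr0.R0=0 thr1.R0=0
thr0.R0=0 thr1.R0=2
thr0.R0=1 thr1.R0=0
thr0.R0=1 thr1.R0=2
thr0.R0=2 thr1.R0=0
thr0.R0=2 thr1.R0=2

outcome vector order: (thr0.R0,thr1.R0)
|TSO outcomes| = 6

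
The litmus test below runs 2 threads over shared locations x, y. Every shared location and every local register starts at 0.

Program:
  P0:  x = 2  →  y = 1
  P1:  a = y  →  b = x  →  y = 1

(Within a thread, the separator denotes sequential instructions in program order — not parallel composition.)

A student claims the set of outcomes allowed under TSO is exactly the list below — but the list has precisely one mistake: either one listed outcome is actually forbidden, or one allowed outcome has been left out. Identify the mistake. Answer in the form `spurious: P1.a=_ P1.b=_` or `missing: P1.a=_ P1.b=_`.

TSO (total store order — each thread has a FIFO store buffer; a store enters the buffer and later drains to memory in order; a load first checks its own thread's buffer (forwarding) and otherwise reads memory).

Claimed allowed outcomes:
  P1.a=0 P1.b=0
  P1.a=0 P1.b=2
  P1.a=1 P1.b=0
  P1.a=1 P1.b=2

spurious: P1.a=1 P1.b=0

outcome vector order: (P1.a,P1.b)
under TSO → 00, 02, 12
claimed∖TSO = {10}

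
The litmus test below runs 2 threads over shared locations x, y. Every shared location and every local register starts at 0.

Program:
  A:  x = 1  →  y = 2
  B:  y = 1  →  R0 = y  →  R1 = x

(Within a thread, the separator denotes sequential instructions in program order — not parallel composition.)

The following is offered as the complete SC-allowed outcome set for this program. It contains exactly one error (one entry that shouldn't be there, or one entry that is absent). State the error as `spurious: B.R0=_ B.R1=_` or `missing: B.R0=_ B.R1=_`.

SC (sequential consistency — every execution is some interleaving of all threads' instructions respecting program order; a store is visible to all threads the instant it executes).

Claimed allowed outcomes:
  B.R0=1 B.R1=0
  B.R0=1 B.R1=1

missing: B.R0=2 B.R1=1

outcome vector order: (B.R0,B.R1)
SC (3): <1 0> <1 1> <2 1>
SC∖claimed = {<2 1>}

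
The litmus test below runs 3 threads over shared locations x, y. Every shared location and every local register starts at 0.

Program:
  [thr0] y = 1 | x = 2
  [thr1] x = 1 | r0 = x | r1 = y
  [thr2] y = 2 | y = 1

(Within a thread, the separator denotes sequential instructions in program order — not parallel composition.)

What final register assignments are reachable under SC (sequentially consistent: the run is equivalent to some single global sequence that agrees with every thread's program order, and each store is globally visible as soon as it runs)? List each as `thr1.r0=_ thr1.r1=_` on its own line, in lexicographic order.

outcome vector order: (thr1.r0,thr1.r1)
|SC outcomes| = 5

thr1.r0=1 thr1.r1=0
thr1.r0=1 thr1.r1=1
thr1.r0=1 thr1.r1=2
thr1.r0=2 thr1.r1=1
thr1.r0=2 thr1.r1=2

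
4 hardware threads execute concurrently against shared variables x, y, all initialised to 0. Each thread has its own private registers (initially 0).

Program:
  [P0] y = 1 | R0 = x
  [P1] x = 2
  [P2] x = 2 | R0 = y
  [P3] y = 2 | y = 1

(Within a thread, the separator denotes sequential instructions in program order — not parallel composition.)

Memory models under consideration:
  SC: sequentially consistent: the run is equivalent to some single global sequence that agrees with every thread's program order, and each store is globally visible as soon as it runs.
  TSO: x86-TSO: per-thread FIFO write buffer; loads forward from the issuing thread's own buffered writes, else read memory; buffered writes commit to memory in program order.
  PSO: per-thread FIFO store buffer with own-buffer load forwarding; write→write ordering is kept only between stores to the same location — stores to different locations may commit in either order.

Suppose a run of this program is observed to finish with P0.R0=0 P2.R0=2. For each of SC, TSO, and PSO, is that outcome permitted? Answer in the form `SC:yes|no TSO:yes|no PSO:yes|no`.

outcome vector order: (P0.R0,P2.R0)
[SC] allowed = {(0,1); (0,2); (2,0); (2,1); (2,2)}
[TSO] allowed = {(0,0); (0,1); (0,2); (2,0); (2,1); (2,2)}
[PSO] allowed = {(0,0); (0,1); (0,2); (2,0); (2,1); (2,2)}
target (0,2) ∈ {SC,TSO,PSO}

SC:yes TSO:yes PSO:yes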